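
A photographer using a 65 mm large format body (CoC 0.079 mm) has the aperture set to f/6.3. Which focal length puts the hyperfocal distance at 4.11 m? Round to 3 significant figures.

From H = f²/(N·c) + f, with f ≪ H: f ≈ √(H·N·c) = √(4110 × 6.3 × 0.079) = √2045.5 ≈ 45.23 mm.
Exact: f² + N·c·f − N·c·H = 0 ⇒ f = (−N·c + √((N·c)² + 4·N·c·H))/2 = (−0.4977 + √8182.4)/2 ≈ 44.980 mm ≈ 45.0 mm.

45.0 mm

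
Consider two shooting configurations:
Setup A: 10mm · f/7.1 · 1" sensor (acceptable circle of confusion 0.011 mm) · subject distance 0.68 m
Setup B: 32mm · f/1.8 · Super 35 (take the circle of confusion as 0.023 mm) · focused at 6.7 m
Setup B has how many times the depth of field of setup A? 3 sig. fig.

Setup A: H = 10²/(7.1×0.011) + 10 ≈ 1290.4 mm; DoF = Df − Dn = 1426.38 − 446.41 ≈ 979.97 mm.
Setup B: H = 32²/(1.8×0.023) + 32 ≈ 24766.3 mm; DoF = Df − Dn = 9172.9 − 5277.3 ≈ 3895.6 mm.
Ratio = 3895.6 / 979.97 ≈ 3.98.

3.98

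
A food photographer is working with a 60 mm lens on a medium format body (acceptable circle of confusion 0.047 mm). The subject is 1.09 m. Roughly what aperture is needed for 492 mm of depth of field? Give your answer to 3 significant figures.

Write h = H − f = f²/(N·c). The thin-lens limits are Dn = s·h/(h + (s−f)) and Df = s·h/(h − (s−f)), so DoF = Df − Dn = 2·s·(s−f)·h / (h² − (s−f)²).
That is a quadratic in h: DoF·h² − 2·s·(s−f)·h − DoF·(s−f)² = 0 ⇒ h = (s−f)·(s + √(s² + DoF²)) / DoF = 1030 × (1090 + √(1090² + 492²)) / 492 = 1030 × (1090 + 1195.89) / 492 ≈ 4785.5 mm.
Then N = f²/(c·h) = 60² / (0.047 × 4785.5) = 3600 / 224.92 ≈ 16.

f/16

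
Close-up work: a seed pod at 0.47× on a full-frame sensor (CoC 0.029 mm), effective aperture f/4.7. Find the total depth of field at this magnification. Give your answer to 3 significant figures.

At magnification m, DoF ≈ 2·N_eff·c/m² = 2 × 4.7 × 0.029 / 0.47² = 0.2726 / 0.2209 ≈ 1.23 mm.

1.23 mm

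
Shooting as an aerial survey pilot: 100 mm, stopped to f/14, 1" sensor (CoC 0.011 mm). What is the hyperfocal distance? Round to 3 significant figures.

65.0 m

Hyperfocal distance H = f²/(N·c) + f = 100²/(14 × 0.011) + 100 = 10000/0.154 + 100 ≈ 65035.1 mm ≈ 65.0 m.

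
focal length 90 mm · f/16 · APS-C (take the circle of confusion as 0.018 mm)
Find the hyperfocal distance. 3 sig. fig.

28.2 m

Hyperfocal distance H = f²/(N·c) + f = 90²/(16 × 0.018) + 90 = 8100/0.288 + 90 ≈ 28215.0 mm ≈ 28.2 m.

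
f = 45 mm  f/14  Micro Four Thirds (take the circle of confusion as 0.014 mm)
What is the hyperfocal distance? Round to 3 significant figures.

10.4 m

Hyperfocal distance H = f²/(N·c) + f = 45²/(14 × 0.014) + 45 = 2025/0.196 + 45 ≈ 10376.6 mm ≈ 10.4 m.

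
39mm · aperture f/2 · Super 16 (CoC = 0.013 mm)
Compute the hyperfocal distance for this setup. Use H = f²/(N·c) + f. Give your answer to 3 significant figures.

58.5 m

Hyperfocal distance H = f²/(N·c) + f = 39²/(2 × 0.013) + 39 = 1521/0.026 + 39 ≈ 58539.0 mm ≈ 58.5 m.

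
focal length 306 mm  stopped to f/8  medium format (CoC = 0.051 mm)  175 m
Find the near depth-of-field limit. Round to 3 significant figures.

99.4 m

Hyperfocal distance H = f²/(N·c) + f = 306²/(8 × 0.051) + 306 = 93636/0.408 + 306 ≈ 229806.0 mm ≈ 229.8 m.
Near limit Dn = s·(H − f)/(H + s − 2f) = 175000 × (229806.0 − 306) / (229806.0 + 175000 − 2 × 306) = 175000 × 229500.0 / 404194.0 ≈ 99364 mm ≈ 99.4 m.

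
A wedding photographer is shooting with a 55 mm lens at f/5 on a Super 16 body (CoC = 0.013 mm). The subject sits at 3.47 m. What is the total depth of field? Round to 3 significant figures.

0.512 m

Hyperfocal distance H = f²/(N·c) + f = 55²/(5 × 0.013) + 55 = 3025/0.065 + 55 ≈ 46593.5 mm ≈ 46.59 m.
Near limit Dn = s·(H − f)/(H + s − 2f) = 3470 × (46593.5 − 55) / (46593.5 + 3470 − 2 × 55) = 3470 × 46538.5 / 49953.5 ≈ 3232.78 mm.
Far limit Df = s·(H − f)/(H − s) = 3470 × (46593.5 − 55) / (46593.5 − 3470) = 3470 × 46538.5 / 43123.5 ≈ 3744.79 mm.
Depth of field = Df − Dn = 3744.79 − 3232.78 ≈ 512.01 mm ≈ 0.512 m.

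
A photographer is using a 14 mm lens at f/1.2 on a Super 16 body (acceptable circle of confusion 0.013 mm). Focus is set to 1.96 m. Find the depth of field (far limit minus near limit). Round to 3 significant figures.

Hyperfocal distance H = f²/(N·c) + f = 14²/(1.2 × 0.013) + 14 = 196/0.0156 + 14 ≈ 12578.1 mm ≈ 12.58 m.
Near limit Dn = s·(H − f)/(H + s − 2f) = 1960 × (12578.1 − 14) / (12578.1 + 1960 − 2 × 14) = 1960 × 12564.1 / 14510.1 ≈ 1697.14 mm.
Far limit Df = s·(H − f)/(H − s) = 1960 × (12578.1 − 14) / (12578.1 − 1960) = 1960 × 12564.1 / 10618.1 ≈ 2319.21 mm.
Depth of field = Df − Dn = 2319.21 − 1697.14 ≈ 622.07 mm ≈ 0.622 m.

0.622 m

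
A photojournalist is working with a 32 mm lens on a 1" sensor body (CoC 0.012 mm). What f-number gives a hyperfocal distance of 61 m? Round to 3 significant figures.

Rearrange H = f²/(N·c) + f for N: N = f² / ((H − f)·c).
N = 32² / ((61000 − 32) × 0.012) = 1024 / 731.6 ≈ 1.40.

f/1.40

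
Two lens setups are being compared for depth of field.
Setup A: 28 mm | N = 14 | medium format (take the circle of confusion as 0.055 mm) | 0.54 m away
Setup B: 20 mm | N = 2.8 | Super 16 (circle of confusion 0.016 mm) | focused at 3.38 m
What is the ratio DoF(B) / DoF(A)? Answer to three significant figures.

Setup A: H = 28²/(14×0.055) + 28 ≈ 1046.2 mm; DoF = Df − Dn = 1086.21 − 359.32 ≈ 726.89 mm.
Setup B: H = 20²/(2.8×0.016) + 20 ≈ 8948.6 mm; DoF = Df − Dn = 5419.4 − 2455.8 ≈ 2963.6 mm.
Ratio = 2963.6 / 726.89 ≈ 4.08.

4.08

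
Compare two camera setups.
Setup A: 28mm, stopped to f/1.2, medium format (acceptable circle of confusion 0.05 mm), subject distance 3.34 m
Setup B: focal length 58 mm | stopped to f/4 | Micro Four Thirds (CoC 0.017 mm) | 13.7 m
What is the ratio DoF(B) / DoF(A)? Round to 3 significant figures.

4.52

Setup A: H = 28²/(1.2×0.05) + 28 ≈ 13094.7 mm; DoF = Df − Dn = 4474.0 − 2664.6 ≈ 1809.4 mm.
Setup B: H = 58²/(4×0.017) + 58 ≈ 49528.6 mm; DoF = Df − Dn = 18916.4 − 10738.7 ≈ 8177.7 mm.
Ratio = 8177.7 / 1809.4 ≈ 4.52.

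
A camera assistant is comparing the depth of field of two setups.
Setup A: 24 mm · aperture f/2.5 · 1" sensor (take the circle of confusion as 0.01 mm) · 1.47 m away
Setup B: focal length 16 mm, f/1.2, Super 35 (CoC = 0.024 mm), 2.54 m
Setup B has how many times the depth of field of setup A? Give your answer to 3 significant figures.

Setup A: H = 24²/(2.5×0.01) + 24 ≈ 23064.0 mm; DoF = Df − Dn = 1568.44 − 1383.19 ≈ 185.25 mm.
Setup B: H = 16²/(1.2×0.024) + 16 ≈ 8904.9 mm; DoF = Df − Dn = 3547.2 − 1978.3 ≈ 1568.9 mm.
Ratio = 1568.9 / 185.25 ≈ 8.47.

8.47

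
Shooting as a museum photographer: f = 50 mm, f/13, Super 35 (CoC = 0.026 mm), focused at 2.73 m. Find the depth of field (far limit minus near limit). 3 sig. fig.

2.28 m

Hyperfocal distance H = f²/(N·c) + f = 50²/(13 × 0.026) + 50 = 2500/0.338 + 50 ≈ 7446.4 mm ≈ 7.446 m.
Near limit Dn = s·(H − f)/(H + s − 2f) = 2730 × (7446.4 − 50) / (7446.4 + 2730 − 2 × 50) = 2730 × 7396.4 / 10076.4 ≈ 2003.9 mm.
Far limit Df = s·(H − f)/(H − s) = 2730 × (7446.4 − 50) / (7446.4 − 2730) = 2730 × 7396.4 / 4716.4 ≈ 4281.3 mm.
Depth of field = Df − Dn = 4281.3 − 2003.9 ≈ 2277.4 mm ≈ 2.28 m.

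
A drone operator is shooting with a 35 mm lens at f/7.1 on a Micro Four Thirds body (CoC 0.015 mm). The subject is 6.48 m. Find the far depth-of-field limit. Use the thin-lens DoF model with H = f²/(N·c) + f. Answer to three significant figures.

14.7 m

Hyperfocal distance H = f²/(N·c) + f = 35²/(7.1 × 0.015) + 35 = 1225/0.1065 + 35 ≈ 11537.3 mm ≈ 11.54 m.
Far limit Df = s·(H − f)/(H − s) = 6480 × (11537.3 − 35) / (11537.3 − 6480) = 6480 × 11502.3 / 5057.3 ≈ 14738 mm ≈ 14.7 m.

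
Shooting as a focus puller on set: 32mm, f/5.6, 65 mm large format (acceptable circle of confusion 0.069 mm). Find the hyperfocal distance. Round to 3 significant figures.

Hyperfocal distance H = f²/(N·c) + f = 32²/(5.6 × 0.069) + 32 = 1024/0.3864 + 32 ≈ 2682.1 mm ≈ 2.68 m.

2.68 m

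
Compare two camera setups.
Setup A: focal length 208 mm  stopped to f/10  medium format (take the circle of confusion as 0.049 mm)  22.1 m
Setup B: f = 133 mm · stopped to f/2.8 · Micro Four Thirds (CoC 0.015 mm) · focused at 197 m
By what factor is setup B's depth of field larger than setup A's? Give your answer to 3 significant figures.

Setup A: H = 208²/(10×0.049) + 208 ≈ 88501.9 mm; DoF = Df − Dn = 29386 − 17709 ≈ 11677 mm.
Setup B: H = 133²/(2.8×0.015) + 133 ≈ 421299.7 mm; DoF = Df − Dn = 369906 − 134248 ≈ 235658 mm.
Ratio = 235658 / 11677 ≈ 20.2.

20.2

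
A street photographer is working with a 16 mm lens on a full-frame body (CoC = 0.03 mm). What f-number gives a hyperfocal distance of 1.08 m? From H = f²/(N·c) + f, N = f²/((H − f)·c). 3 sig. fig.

Rearrange H = f²/(N·c) + f for N: N = f² / ((H − f)·c).
N = 16² / ((1080 − 16) × 0.03) = 256 / 31.92 ≈ 8.02.

f/8.02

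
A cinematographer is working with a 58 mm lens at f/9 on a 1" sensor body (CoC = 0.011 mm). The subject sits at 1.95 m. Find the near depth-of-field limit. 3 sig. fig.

Hyperfocal distance H = f²/(N·c) + f = 58²/(9 × 0.011) + 58 = 3364/0.099 + 58 ≈ 34037.8 mm ≈ 34.04 m.
Near limit Dn = s·(H − f)/(H + s − 2f) = 1950 × (34037.8 − 58) / (34037.8 + 1950 − 2 × 58) = 1950 × 33979.8 / 35871.8 ≈ 1847.2 mm ≈ 1.85 m.

1.85 m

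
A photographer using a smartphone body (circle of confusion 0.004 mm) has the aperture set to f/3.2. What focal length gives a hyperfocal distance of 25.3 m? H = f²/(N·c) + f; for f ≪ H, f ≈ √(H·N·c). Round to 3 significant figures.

From H = f²/(N·c) + f, with f ≪ H: f ≈ √(H·N·c) = √(25300 × 3.2 × 0.004) = √323.84 ≈ 18.00 mm.
The +f correction barely moves this — solving exactly, f² + N·c·f − N·c·H = 0 ⇒ f = (−N·c + √((N·c)² + 4·N·c·H))/2 = (−0.0128 + √1295.4)/2 ≈ 17.989 mm, so f ≈ 18.0 mm.

18.0 mm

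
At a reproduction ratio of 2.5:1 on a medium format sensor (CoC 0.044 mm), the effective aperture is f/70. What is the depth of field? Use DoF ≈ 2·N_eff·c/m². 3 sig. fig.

At magnification m, DoF ≈ 2·N_eff·c/m² = 2 × 70 × 0.044 / 2.5² = 6.16 / 6.25 ≈ 0.986 mm.

0.986 mm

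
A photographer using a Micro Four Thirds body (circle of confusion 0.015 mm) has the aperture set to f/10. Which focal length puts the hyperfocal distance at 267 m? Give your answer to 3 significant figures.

From H = f²/(N·c) + f, with f ≪ H: f ≈ √(H·N·c) = √(267000 × 10 × 0.015) = √40050 ≈ 200.1 mm.
The +f correction barely moves this — solving exactly, f² + N·c·f − N·c·H = 0 ⇒ f = (−N·c + √((N·c)² + 4·N·c·H))/2 = (−0.15 + √160200)/2 ≈ 200.05 mm, so f ≈ 200 mm.

200 mm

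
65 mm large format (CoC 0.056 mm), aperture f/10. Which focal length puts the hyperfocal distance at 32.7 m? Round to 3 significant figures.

From H = f²/(N·c) + f, with f ≪ H: f ≈ √(H·N·c) = √(32700 × 10 × 0.056) = √18312 ≈ 135.3 mm.
The +f correction barely moves this — solving exactly, f² + N·c·f − N·c·H = 0 ⇒ f = (−N·c + √((N·c)² + 4·N·c·H))/2 = (−0.56 + √73248)/2 ≈ 135.04 mm, so f ≈ 135 mm.

135 mm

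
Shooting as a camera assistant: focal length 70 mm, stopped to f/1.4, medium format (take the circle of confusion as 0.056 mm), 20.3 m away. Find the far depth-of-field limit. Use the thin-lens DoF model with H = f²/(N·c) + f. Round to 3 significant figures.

Hyperfocal distance H = f²/(N·c) + f = 70²/(1.4 × 0.056) + 70 = 4900/0.0784 + 70 ≈ 62570.0 mm ≈ 62.57 m.
Far limit Df = s·(H − f)/(H − s) = 20300 × (62570.0 − 70) / (62570.0 − 20300) = 20300 × 62500.0 / 42270.0 ≈ 30015 mm ≈ 30.0 m.

30.0 m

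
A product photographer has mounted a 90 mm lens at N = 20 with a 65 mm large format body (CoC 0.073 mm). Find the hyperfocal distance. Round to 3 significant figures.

Hyperfocal distance H = f²/(N·c) + f = 90²/(20 × 0.073) + 90 = 8100/1.46 + 90 ≈ 5637.9 mm ≈ 5.64 m.

5.64 m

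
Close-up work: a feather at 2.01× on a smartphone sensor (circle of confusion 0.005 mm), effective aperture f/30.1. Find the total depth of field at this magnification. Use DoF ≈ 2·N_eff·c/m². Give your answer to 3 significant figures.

At magnification m, DoF ≈ 2·N_eff·c/m² = 2 × 30.1 × 0.005 / 2.01² = 0.301 / 4.04 ≈ 0.0745 mm.

0.0745 mm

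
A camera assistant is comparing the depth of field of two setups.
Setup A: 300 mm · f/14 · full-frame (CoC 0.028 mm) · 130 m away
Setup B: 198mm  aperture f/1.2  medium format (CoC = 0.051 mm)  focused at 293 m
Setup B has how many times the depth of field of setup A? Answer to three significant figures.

1.57

Setup A: H = 300²/(14×0.028) + 300 ≈ 229891.8 mm; DoF = Df − Dn = 298793 − 83072 ≈ 215721 mm.
Setup B: H = 198²/(1.2×0.051) + 198 ≈ 640786.2 mm; DoF = Df − Dn = 539677 − 201087 ≈ 338590 mm.
Ratio = 338590 / 215721 ≈ 1.57.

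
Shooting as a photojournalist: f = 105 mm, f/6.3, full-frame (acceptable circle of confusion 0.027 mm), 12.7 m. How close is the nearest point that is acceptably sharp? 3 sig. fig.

Hyperfocal distance H = f²/(N·c) + f = 105²/(6.3 × 0.027) + 105 = 11025/0.1701 + 105 ≈ 64919.8 mm ≈ 64.92 m.
Near limit Dn = s·(H − f)/(H + s − 2f) = 12700 × (64919.8 − 105) / (64919.8 + 12700 − 2 × 105) = 12700 × 64814.8 / 77409.8 ≈ 10634 mm ≈ 10.6 m.

10.6 m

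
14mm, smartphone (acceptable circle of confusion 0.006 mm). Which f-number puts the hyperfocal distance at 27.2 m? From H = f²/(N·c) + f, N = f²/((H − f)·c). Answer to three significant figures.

Rearrange H = f²/(N·c) + f for N: N = f² / ((H − f)·c).
N = 14² / ((27200 − 14) × 0.006) = 196 / 163.1 ≈ 1.20.

f/1.20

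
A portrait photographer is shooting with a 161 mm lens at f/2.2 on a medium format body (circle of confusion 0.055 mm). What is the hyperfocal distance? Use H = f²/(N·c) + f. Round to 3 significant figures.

Hyperfocal distance H = f²/(N·c) + f = 161²/(2.2 × 0.055) + 161 = 25921/0.121 + 161 ≈ 214384.1 mm ≈ 214 m.

214 m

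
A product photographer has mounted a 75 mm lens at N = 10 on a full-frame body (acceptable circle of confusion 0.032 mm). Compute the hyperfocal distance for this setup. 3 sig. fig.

17.7 m

Hyperfocal distance H = f²/(N·c) + f = 75²/(10 × 0.032) + 75 = 5625/0.32 + 75 ≈ 17653.1 mm ≈ 17.7 m.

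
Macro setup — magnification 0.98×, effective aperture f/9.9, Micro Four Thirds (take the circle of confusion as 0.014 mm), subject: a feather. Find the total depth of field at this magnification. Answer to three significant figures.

0.289 mm

At magnification m, DoF ≈ 2·N_eff·c/m² = 2 × 9.9 × 0.014 / 0.98² = 0.2772 / 0.9604 ≈ 0.289 mm.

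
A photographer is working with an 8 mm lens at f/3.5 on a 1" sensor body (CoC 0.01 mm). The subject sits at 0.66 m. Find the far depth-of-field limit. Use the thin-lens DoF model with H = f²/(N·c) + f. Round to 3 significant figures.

Hyperfocal distance H = f²/(N·c) + f = 8²/(3.5 × 0.01) + 8 = 64/0.035 + 8 ≈ 1836.6 mm ≈ 1.837 m.
Far limit Df = s·(H − f)/(H − s) = 660 × (1836.6 − 8) / (1836.6 − 660) = 660 × 1828.6 / 1176.6 ≈ 1025.7 mm ≈ 1.03 m.

1.03 m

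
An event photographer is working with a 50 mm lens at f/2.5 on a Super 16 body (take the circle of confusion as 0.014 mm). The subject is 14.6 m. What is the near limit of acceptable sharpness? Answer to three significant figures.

12.1 m

Hyperfocal distance H = f²/(N·c) + f = 50²/(2.5 × 0.014) + 50 = 2500/0.035 + 50 ≈ 71478.6 mm ≈ 71.48 m.
Near limit Dn = s·(H − f)/(H + s − 2f) = 14600 × (71478.6 − 50) / (71478.6 + 14600 − 2 × 50) = 14600 × 71428.6 / 85978.6 ≈ 12129 mm ≈ 12.1 m.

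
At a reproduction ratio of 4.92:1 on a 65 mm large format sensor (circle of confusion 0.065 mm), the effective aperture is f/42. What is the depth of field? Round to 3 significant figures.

At magnification m, DoF ≈ 2·N_eff·c/m² = 2 × 42 × 0.065 / 4.92² = 5.46 / 24.21 ≈ 0.226 mm.

0.226 mm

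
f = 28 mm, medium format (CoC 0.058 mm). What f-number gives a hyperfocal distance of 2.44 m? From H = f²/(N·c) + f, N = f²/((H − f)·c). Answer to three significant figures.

Rearrange H = f²/(N·c) + f for N: N = f² / ((H − f)·c).
N = 28² / ((2440 − 28) × 0.058) = 784 / 139.9 ≈ 5.60.

f/5.60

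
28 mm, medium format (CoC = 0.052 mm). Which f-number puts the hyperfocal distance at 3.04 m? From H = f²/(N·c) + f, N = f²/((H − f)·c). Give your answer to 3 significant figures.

f/5.01

Rearrange H = f²/(N·c) + f for N: N = f² / ((H − f)·c).
N = 28² / ((3040 − 28) × 0.052) = 784 / 156.6 ≈ 5.01.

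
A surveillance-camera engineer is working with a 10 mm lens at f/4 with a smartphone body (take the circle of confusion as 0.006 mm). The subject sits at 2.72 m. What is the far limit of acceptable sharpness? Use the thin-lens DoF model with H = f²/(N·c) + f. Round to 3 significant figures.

Hyperfocal distance H = f²/(N·c) + f = 10²/(4 × 0.006) + 10 = 100/0.024 + 10 ≈ 4176.7 mm ≈ 4.177 m.
Far limit Df = s·(H − f)/(H − s) = 2720 × (4176.7 − 10) / (4176.7 − 2720) = 2720 × 4166.7 / 1456.7 ≈ 7780.3 mm ≈ 7.78 m.

7.78 m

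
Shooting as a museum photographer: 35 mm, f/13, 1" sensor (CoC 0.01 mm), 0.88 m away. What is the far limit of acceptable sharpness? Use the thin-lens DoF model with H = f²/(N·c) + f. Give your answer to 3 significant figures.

0.967 m

Hyperfocal distance H = f²/(N·c) + f = 35²/(13 × 0.01) + 35 = 1225/0.13 + 35 ≈ 9458.1 mm ≈ 9.458 m.
Far limit Df = s·(H − f)/(H − s) = 880 × (9458.1 − 35) / (9458.1 − 880) = 880 × 9423.1 / 8578.1 ≈ 966.69 mm ≈ 0.967 m.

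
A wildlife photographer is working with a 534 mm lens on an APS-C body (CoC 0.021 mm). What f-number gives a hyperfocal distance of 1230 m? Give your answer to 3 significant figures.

Rearrange H = f²/(N·c) + f for N: N = f² / ((H − f)·c).
N = 534² / ((1230000 − 534) × 0.021) = 285156 / 25819 ≈ 11.

f/11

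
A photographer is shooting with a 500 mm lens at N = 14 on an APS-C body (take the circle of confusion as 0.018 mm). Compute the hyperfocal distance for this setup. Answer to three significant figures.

Hyperfocal distance H = f²/(N·c) + f = 500²/(14 × 0.018) + 500 = 250000/0.252 + 500 ≈ 992563.5 mm ≈ 993 m.

993 m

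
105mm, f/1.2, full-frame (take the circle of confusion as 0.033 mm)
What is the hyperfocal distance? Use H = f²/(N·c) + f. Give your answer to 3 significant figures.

279 m

Hyperfocal distance H = f²/(N·c) + f = 105²/(1.2 × 0.033) + 105 = 11025/0.0396 + 105 ≈ 278514.1 mm ≈ 279 m.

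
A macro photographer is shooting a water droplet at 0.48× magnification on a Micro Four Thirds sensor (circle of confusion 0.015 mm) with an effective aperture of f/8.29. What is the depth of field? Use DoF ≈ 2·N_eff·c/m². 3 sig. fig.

At magnification m, DoF ≈ 2·N_eff·c/m² = 2 × 8.29 × 0.015 / 0.48² = 0.2487 / 0.2304 ≈ 1.08 mm.

1.08 mm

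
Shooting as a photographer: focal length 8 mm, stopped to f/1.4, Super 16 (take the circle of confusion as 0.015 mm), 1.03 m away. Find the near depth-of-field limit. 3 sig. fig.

Hyperfocal distance H = f²/(N·c) + f = 8²/(1.4 × 0.015) + 8 = 64/0.021 + 8 ≈ 3055.6 mm ≈ 3.056 m.
Near limit Dn = s·(H − f)/(H + s − 2f) = 1030 × (3055.6 − 8) / (3055.6 + 1030 − 2 × 8) = 1030 × 3047.6 / 4069.6 ≈ 771.34 mm ≈ 0.771 m.

0.771 m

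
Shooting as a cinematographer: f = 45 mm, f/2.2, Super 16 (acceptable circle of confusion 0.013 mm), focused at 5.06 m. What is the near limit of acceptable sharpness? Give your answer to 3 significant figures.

4.73 m

Hyperfocal distance H = f²/(N·c) + f = 45²/(2.2 × 0.013) + 45 = 2025/0.0286 + 45 ≈ 70849.2 mm ≈ 70.85 m.
Near limit Dn = s·(H − f)/(H + s − 2f) = 5060 × (70849.2 − 45) / (70849.2 + 5060 − 2 × 45) = 5060 × 70804.2 / 75819.2 ≈ 4725.3 mm ≈ 4.73 m.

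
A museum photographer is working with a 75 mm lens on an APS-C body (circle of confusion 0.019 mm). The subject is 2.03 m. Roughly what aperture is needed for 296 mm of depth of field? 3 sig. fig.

f/11

Write h = H − f = f²/(N·c). The thin-lens limits are Dn = s·h/(h + (s−f)) and Df = s·h/(h − (s−f)), so DoF = Df − Dn = 2·s·(s−f)·h / (h² − (s−f)²).
That is a quadratic in h: DoF·h² − 2·s·(s−f)·h − DoF·(s−f)² = 0 ⇒ h = (s−f)·(s + √(s² + DoF²)) / DoF = 1955 × (2030 + √(2030² + 296²)) / 296 = 1955 × (2030 + 2051.47) / 296 ≈ 26957 mm.
Then N = f²/(c·h) = 75² / (0.019 × 26957) = 5625 / 512.18 ≈ 11.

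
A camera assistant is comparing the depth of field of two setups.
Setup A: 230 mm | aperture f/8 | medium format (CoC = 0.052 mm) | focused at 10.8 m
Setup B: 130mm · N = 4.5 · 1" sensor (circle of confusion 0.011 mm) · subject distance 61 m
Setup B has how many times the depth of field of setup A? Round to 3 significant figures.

Setup A: H = 230²/(8×0.052) + 230 ≈ 127393.5 mm; DoF = Df − Dn = 11779.1 − 9971.2 ≈ 1807.9 mm.
Setup B: H = 130²/(4.5×0.011) + 130 ≈ 341544.1 mm; DoF = Df − Dn = 74235 − 51770 ≈ 22465 mm.
Ratio = 22465 / 1807.9 ≈ 12.4.

12.4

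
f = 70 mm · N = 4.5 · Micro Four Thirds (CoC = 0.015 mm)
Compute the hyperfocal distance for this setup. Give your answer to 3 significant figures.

72.7 m

Hyperfocal distance H = f²/(N·c) + f = 70²/(4.5 × 0.015) + 70 = 4900/0.0675 + 70 ≈ 72662.6 mm ≈ 72.7 m.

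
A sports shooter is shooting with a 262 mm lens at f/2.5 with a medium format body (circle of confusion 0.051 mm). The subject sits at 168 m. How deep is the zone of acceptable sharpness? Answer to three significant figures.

Hyperfocal distance H = f²/(N·c) + f = 262²/(2.5 × 0.051) + 262 = 68644/0.1275 + 262 ≈ 538646.3 mm ≈ 538.6 m.
Near limit Dn = s·(H − f)/(H + s − 2f) = 168000 × (538646.3 − 262) / (538646.3 + 168000 − 2 × 262) = 168000 × 538384.3 / 706122.3 ≈ 128092 mm.
Far limit Df = s·(H − f)/(H − s) = 168000 × (538646.3 − 262) / (538646.3 − 168000) = 168000 × 538384.3 / 370646.3 ≈ 244029 mm.
Depth of field = Df − Dn = 244029 − 128092 ≈ 115937 mm ≈ 116 m.

116 m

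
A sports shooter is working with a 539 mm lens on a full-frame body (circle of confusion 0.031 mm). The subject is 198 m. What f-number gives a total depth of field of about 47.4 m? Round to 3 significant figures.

Write h = H − f = f²/(N·c). The thin-lens limits are Dn = s·h/(h + (s−f)) and Df = s·h/(h − (s−f)), so DoF = Df − Dn = 2·s·(s−f)·h / (h² − (s−f)²).
That is a quadratic in h: DoF·h² − 2·s·(s−f)·h − DoF·(s−f)² = 0 ⇒ h = (s−f)·(s + √(s² + DoF²)) / DoF = 197461 × (198000 + √(198000² + 47400²)) / 47400 = 197461 × (198000 + 203595) / 47400 ≈ 1672980 mm.
Then N = f²/(c·h) = 539² / (0.031 × 1672980) = 290521 / 51862 ≈ 5.60.

f/5.60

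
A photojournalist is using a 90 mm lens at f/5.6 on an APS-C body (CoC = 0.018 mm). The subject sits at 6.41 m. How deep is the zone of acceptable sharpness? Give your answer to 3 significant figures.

1.01 m

Hyperfocal distance H = f²/(N·c) + f = 90²/(5.6 × 0.018) + 90 = 8100/0.1008 + 90 ≈ 80447.1 mm ≈ 80.45 m.
Near limit Dn = s·(H − f)/(H + s − 2f) = 6410 × (80447.1 − 90) / (80447.1 + 6410 − 2 × 90) = 6410 × 80357.1 / 86677.1 ≈ 5942.6 mm.
Far limit Df = s·(H − f)/(H − s) = 6410 × (80447.1 − 90) / (80447.1 − 6410) = 6410 × 80357.1 / 74037.1 ≈ 6957.2 mm.
Depth of field = Df − Dn = 6957.2 − 5942.6 ≈ 1014.6 mm ≈ 1.01 m.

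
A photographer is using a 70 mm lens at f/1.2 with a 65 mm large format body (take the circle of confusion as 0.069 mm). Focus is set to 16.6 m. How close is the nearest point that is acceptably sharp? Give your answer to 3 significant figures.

13.0 m

Hyperfocal distance H = f²/(N·c) + f = 70²/(1.2 × 0.069) + 70 = 4900/0.0828 + 70 ≈ 59248.7 mm ≈ 59.25 m.
Near limit Dn = s·(H − f)/(H + s − 2f) = 16600 × (59248.7 − 70) / (59248.7 + 16600 − 2 × 70) = 16600 × 59178.7 / 75708.7 ≈ 12976 mm ≈ 13.0 m.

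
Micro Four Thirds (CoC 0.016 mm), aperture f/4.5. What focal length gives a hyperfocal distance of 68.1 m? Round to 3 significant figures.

70.0 mm

From H = f²/(N·c) + f, with f ≪ H: f ≈ √(H·N·c) = √(68100 × 4.5 × 0.016) = √4903.2 ≈ 70.02 mm.
The +f correction barely moves this — solving exactly, f² + N·c·f − N·c·H = 0 ⇒ f = (−N·c + √((N·c)² + 4·N·c·H))/2 = (−0.072 + √19613)/2 ≈ 69.987 mm, so f ≈ 70.0 mm.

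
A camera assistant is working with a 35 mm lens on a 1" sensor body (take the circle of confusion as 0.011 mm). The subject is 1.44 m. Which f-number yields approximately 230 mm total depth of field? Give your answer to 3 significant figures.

Write h = H − f = f²/(N·c). The thin-lens limits are Dn = s·h/(h + (s−f)) and Df = s·h/(h − (s−f)), so DoF = Df − Dn = 2·s·(s−f)·h / (h² − (s−f)²).
That is a quadratic in h: DoF·h² − 2·s·(s−f)·h − DoF·(s−f)² = 0 ⇒ h = (s−f)·(s + √(s² + DoF²)) / DoF = 1405 × (1440 + √(1440² + 230²)) / 230 = 1405 × (1440 + 1458.25) / 230 ≈ 17705 mm.
Then N = f²/(c·h) = 35² / (0.011 × 17705) = 1225 / 194.75 ≈ 6.29.

f/6.29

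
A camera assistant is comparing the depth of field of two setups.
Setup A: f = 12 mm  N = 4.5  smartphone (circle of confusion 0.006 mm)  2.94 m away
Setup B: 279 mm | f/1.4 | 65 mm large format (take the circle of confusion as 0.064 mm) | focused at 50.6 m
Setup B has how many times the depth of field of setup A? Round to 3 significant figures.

1.27

Setup A: H = 12²/(4.5×0.006) + 12 ≈ 5345.3 mm; DoF = Df − Dn = 6518.8 − 1898.0 ≈ 4620.8 mm.
Setup B: H = 279²/(1.4×0.064) + 279 ≈ 869040.2 mm; DoF = Df − Dn = 53711.1 − 47829.6 ≈ 5881.5 mm.
Ratio = 5881.5 / 4620.8 ≈ 1.27.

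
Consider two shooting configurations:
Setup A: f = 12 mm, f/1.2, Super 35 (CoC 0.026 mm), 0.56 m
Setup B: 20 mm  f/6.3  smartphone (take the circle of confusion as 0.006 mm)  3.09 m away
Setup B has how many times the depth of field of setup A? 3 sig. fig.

14.5

Setup A: H = 12²/(1.2×0.026) + 12 ≈ 4627.4 mm; DoF = Df − Dn = 635.45 − 500.57 ≈ 134.88 mm.
Setup B: H = 20²/(6.3×0.006) + 20 ≈ 10602.0 mm; DoF = Df − Dn = 4352.8 − 2395.1 ≈ 1957.7 mm.
Ratio = 1957.7 / 134.88 ≈ 14.5.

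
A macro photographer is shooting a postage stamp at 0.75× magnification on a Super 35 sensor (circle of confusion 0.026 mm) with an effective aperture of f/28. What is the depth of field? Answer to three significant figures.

At magnification m, DoF ≈ 2·N_eff·c/m² = 2 × 28 × 0.026 / 0.75² = 1.456 / 0.5625 ≈ 2.59 mm.

2.59 mm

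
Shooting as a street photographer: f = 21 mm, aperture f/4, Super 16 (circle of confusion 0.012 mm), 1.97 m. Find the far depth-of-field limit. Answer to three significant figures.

Hyperfocal distance H = f²/(N·c) + f = 21²/(4 × 0.012) + 21 = 441/0.048 + 21 ≈ 9208.5 mm ≈ 9.209 m.
Far limit Df = s·(H − f)/(H − s) = 1970 × (9208.5 − 21) / (9208.5 − 1970) = 1970 × 9187.5 / 7238.5 ≈ 2500.4 mm ≈ 2.50 m.

2.50 m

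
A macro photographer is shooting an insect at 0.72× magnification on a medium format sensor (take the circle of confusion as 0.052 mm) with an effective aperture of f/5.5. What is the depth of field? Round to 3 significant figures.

1.10 mm

At magnification m, DoF ≈ 2·N_eff·c/m² = 2 × 5.5 × 0.052 / 0.72² = 0.572 / 0.5184 ≈ 1.1 mm.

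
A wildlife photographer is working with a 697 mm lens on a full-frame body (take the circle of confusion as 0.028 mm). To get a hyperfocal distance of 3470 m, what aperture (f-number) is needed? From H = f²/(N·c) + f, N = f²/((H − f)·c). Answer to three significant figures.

Rearrange H = f²/(N·c) + f for N: N = f² / ((H − f)·c).
N = 697² / ((3470000 − 697) × 0.028) = 485809 / 97140 ≈ 5.

f/5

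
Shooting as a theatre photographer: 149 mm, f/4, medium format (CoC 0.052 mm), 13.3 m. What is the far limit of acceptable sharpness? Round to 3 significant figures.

Hyperfocal distance H = f²/(N·c) + f = 149²/(4 × 0.052) + 149 = 22201/0.208 + 149 ≈ 106884.6 mm ≈ 106.9 m.
Far limit Df = s·(H − f)/(H − s) = 13300 × (106884.6 − 149) / (106884.6 − 13300) = 13300 × 106735.6 / 93584.6 ≈ 15169 mm ≈ 15.2 m.

15.2 m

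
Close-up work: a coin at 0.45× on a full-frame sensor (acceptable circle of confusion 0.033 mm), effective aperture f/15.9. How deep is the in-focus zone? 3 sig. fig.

5.18 mm

At magnification m, DoF ≈ 2·N_eff·c/m² = 2 × 15.9 × 0.033 / 0.45² = 1.049 / 0.2025 ≈ 5.18 mm.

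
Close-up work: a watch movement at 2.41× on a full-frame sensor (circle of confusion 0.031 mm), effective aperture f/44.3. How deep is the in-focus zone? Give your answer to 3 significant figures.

At magnification m, DoF ≈ 2·N_eff·c/m² = 2 × 44.3 × 0.031 / 2.41² = 2.747 / 5.808 ≈ 0.473 mm.

0.473 mm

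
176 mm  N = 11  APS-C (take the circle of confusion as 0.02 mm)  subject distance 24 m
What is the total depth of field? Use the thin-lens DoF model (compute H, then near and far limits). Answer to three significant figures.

Hyperfocal distance H = f²/(N·c) + f = 176²/(11 × 0.02) + 176 = 30976/0.22 + 176 ≈ 140976.0 mm ≈ 141.0 m.
Near limit Dn = s·(H − f)/(H + s − 2f) = 24000 × (140976.0 − 176) / (140976.0 + 24000 − 2 × 176) = 24000 × 140800.0 / 164624.0 ≈ 20526.8 mm.
Far limit Df = s·(H − f)/(H − s) = 24000 × (140976.0 − 176) / (140976.0 − 24000) = 24000 × 140800.0 / 116976.0 ≈ 28888.0 mm.
Depth of field = Df − Dn = 28888.0 − 20526.8 ≈ 8361.2 mm ≈ 8.36 m.

8.36 m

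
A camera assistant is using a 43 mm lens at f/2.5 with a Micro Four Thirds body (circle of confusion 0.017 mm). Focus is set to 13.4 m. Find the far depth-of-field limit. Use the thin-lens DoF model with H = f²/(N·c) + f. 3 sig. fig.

Hyperfocal distance H = f²/(N·c) + f = 43²/(2.5 × 0.017) + 43 = 1849/0.0425 + 43 ≈ 43548.9 mm ≈ 43.55 m.
Far limit Df = s·(H − f)/(H − s) = 13400 × (43548.9 − 43) / (43548.9 − 13400) = 13400 × 43505.9 / 30148.9 ≈ 19337 mm ≈ 19.3 m.

19.3 m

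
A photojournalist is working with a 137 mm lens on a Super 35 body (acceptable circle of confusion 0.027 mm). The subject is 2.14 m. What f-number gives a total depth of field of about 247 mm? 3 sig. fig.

f/20

Write h = H − f = f²/(N·c). The thin-lens limits are Dn = s·h/(h + (s−f)) and Df = s·h/(h − (s−f)), so DoF = Df − Dn = 2·s·(s−f)·h / (h² − (s−f)²).
That is a quadratic in h: DoF·h² − 2·s·(s−f)·h − DoF·(s−f)² = 0 ⇒ h = (s−f)·(s + √(s² + DoF²)) / DoF = 2003 × (2140 + √(2140² + 247²)) / 247 = 2003 × (2140 + 2154.21) / 247 ≈ 34823 mm.
Then N = f²/(c·h) = 137² / (0.027 × 34823) = 18769 / 940.22 ≈ 20.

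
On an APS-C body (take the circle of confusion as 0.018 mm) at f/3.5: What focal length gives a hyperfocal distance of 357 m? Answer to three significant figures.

150 mm

From H = f²/(N·c) + f, with f ≪ H: f ≈ √(H·N·c) = √(357000 × 3.5 × 0.018) = √22491 ≈ 150.0 mm.
The +f correction barely moves this — solving exactly, f² + N·c·f − N·c·H = 0 ⇒ f = (−N·c + √((N·c)² + 4·N·c·H))/2 = (−0.063 + √89964)/2 ≈ 149.94 mm, so f ≈ 150 mm.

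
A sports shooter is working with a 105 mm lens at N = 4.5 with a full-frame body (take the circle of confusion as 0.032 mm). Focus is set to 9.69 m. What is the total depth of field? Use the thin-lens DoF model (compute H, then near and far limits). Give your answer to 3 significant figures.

2.46 m

Hyperfocal distance H = f²/(N·c) + f = 105²/(4.5 × 0.032) + 105 = 11025/0.144 + 105 ≈ 76667.5 mm ≈ 76.67 m.
Near limit Dn = s·(H − f)/(H + s − 2f) = 9690 × (76667.5 − 105) / (76667.5 + 9690 − 2 × 105) = 9690 × 76562.5 / 86147.5 ≈ 8611.9 mm.
Far limit Df = s·(H − f)/(H − s) = 9690 × (76667.5 − 105) / (76667.5 − 9690) = 9690 × 76562.5 / 66977.5 ≈ 11076.7 mm.
Depth of field = Df − Dn = 11076.7 − 8611.9 ≈ 2464.8 mm ≈ 2.46 m.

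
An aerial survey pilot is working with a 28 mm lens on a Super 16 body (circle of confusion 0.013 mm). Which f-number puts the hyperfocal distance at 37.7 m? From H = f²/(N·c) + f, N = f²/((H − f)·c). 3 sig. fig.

Rearrange H = f²/(N·c) + f for N: N = f² / ((H − f)·c).
N = 28² / ((37700 − 28) × 0.013) = 784 / 489.7 ≈ 1.60.

f/1.60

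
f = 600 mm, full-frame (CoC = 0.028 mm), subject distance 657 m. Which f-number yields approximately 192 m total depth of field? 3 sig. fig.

Write h = H − f = f²/(N·c). The thin-lens limits are Dn = s·h/(h + (s−f)) and Df = s·h/(h − (s−f)), so DoF = Df − Dn = 2·s·(s−f)·h / (h² − (s−f)²).
That is a quadratic in h: DoF·h² − 2·s·(s−f)·h − DoF·(s−f)² = 0 ⇒ h = (s−f)·(s + √(s² + DoF²)) / DoF = 656400 × (657000 + √(657000² + 192000²)) / 192000 = 656400 × (657000 + 684480) / 192000 ≈ 4586185 mm.
Then N = f²/(c·h) = 600² / (0.028 × 4586185) = 360000 / 128413 ≈ 2.80.

f/2.80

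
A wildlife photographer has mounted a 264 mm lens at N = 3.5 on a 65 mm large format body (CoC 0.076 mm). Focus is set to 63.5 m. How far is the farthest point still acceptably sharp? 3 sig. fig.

83.7 m

Hyperfocal distance H = f²/(N·c) + f = 264²/(3.5 × 0.076) + 264 = 69696/0.266 + 264 ≈ 262279.0 mm ≈ 262.3 m.
Far limit Df = s·(H − f)/(H − s) = 63500 × (262279.0 − 264) / (262279.0 − 63500) = 63500 × 262015.0 / 198779.0 ≈ 83701 mm ≈ 83.7 m.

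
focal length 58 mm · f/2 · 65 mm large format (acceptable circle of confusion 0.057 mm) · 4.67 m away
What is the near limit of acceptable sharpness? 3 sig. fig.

Hyperfocal distance H = f²/(N·c) + f = 58²/(2 × 0.057) + 58 = 3364/0.114 + 58 ≈ 29566.8 mm ≈ 29.57 m.
Near limit Dn = s·(H − f)/(H + s − 2f) = 4670 × (29566.8 − 58) / (29566.8 + 4670 − 2 × 58) = 4670 × 29508.8 / 34120.8 ≈ 4038.8 mm ≈ 4.04 m.

4.04 m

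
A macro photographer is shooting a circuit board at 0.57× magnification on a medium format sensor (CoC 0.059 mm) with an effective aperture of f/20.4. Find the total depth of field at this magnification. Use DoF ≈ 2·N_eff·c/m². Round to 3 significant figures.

7.41 mm

At magnification m, DoF ≈ 2·N_eff·c/m² = 2 × 20.4 × 0.059 / 0.57² = 2.407 / 0.3249 ≈ 7.41 mm.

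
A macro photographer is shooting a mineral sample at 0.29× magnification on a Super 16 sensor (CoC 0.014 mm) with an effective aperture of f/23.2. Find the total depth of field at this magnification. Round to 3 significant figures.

7.72 mm

At magnification m, DoF ≈ 2·N_eff·c/m² = 2 × 23.2 × 0.014 / 0.29² = 0.6496 / 0.0841 ≈ 7.72 mm.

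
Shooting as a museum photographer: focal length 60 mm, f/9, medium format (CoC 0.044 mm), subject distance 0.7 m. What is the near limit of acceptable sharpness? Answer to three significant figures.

Hyperfocal distance H = f²/(N·c) + f = 60²/(9 × 0.044) + 60 = 3600/0.396 + 60 ≈ 9150.9 mm ≈ 9.151 m.
Near limit Dn = s·(H − f)/(H + s − 2f) = 700 × (9150.9 − 60) / (9150.9 + 700 − 2 × 60) = 700 × 9090.9 / 9730.9 ≈ 653.96 mm ≈ 0.654 m.

0.654 m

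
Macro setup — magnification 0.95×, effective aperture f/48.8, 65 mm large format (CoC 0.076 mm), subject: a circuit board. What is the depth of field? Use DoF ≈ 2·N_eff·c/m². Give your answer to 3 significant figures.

8.22 mm

At magnification m, DoF ≈ 2·N_eff·c/m² = 2 × 48.8 × 0.076 / 0.95² = 7.418 / 0.9025 ≈ 8.22 mm.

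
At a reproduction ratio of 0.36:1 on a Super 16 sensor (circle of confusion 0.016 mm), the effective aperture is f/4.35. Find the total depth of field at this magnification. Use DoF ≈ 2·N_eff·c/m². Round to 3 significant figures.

At magnification m, DoF ≈ 2·N_eff·c/m² = 2 × 4.35 × 0.016 / 0.36² = 0.1392 / 0.1296 ≈ 1.07 mm.

1.07 mm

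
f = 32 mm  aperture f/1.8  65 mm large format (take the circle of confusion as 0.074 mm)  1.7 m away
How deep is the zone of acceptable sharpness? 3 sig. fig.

Hyperfocal distance H = f²/(N·c) + f = 32²/(1.8 × 0.074) + 32 = 1024/0.1332 + 32 ≈ 7719.7 mm ≈ 7.720 m.
Near limit Dn = s·(H − f)/(H + s − 2f) = 1700 × (7719.7 − 32) / (7719.7 + 1700 − 2 × 32) = 1700 × 7687.7 / 9355.7 ≈ 1396.91 mm.
Far limit Df = s·(H − f)/(H − s) = 1700 × (7719.7 − 32) / (7719.7 − 1700) = 1700 × 7687.7 / 6019.7 ≈ 2171.05 mm.
Depth of field = Df − Dn = 2171.05 − 1396.91 ≈ 774.14 mm ≈ 0.774 m.

0.774 m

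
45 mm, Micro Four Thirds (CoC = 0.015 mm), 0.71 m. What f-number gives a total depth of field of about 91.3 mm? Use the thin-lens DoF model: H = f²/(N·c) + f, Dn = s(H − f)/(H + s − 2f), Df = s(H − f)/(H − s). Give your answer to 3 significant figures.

Write h = H − f = f²/(N·c). The thin-lens limits are Dn = s·h/(h + (s−f)) and Df = s·h/(h − (s−f)), so DoF = Df − Dn = 2·s·(s−f)·h / (h² − (s−f)²).
That is a quadratic in h: DoF·h² − 2·s·(s−f)·h − DoF·(s−f)² = 0 ⇒ h = (s−f)·(s + √(s² + DoF²)) / DoF = 665 × (710 + √(710² + 91.3²)) / 91.3 = 665 × (710 + 715.846) / 91.3 ≈ 10385 mm.
Then N = f²/(c·h) = 45² / (0.015 × 10385) = 2025 / 155.78 ≈ 13.

f/13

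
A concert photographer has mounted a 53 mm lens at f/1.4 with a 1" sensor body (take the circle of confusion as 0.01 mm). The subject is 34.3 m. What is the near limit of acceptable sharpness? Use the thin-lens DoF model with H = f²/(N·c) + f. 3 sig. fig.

Hyperfocal distance H = f²/(N·c) + f = 53²/(1.4 × 0.01) + 53 = 2809/0.014 + 53 ≈ 200695.9 mm ≈ 200.7 m.
Near limit Dn = s·(H − f)/(H + s − 2f) = 34300 × (200695.9 − 53) / (200695.9 + 34300 − 2 × 53) = 34300 × 200642.9 / 234889.9 ≈ 29299 mm ≈ 29.3 m.

29.3 m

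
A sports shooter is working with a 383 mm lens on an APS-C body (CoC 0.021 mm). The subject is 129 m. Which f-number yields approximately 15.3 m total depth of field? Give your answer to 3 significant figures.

Write h = H − f = f²/(N·c). The thin-lens limits are Dn = s·h/(h + (s−f)) and Df = s·h/(h − (s−f)), so DoF = Df − Dn = 2·s·(s−f)·h / (h² − (s−f)²).
That is a quadratic in h: DoF·h² − 2·s·(s−f)·h − DoF·(s−f)² = 0 ⇒ h = (s−f)·(s + √(s² + DoF²)) / DoF = 128617 × (129000 + √(129000² + 15300²)) / 15300 = 128617 × (129000 + 129904) / 15300 ≈ 2176436 mm.
Then N = f²/(c·h) = 383² / (0.021 × 2176436) = 146689 / 45705 ≈ 3.21.

f/3.21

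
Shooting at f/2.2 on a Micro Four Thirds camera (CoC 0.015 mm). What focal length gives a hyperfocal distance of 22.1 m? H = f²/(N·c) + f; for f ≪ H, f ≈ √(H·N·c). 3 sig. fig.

27.0 mm

From H = f²/(N·c) + f, with f ≪ H: f ≈ √(H·N·c) = √(22100 × 2.2 × 0.015) = √729.30 ≈ 27.01 mm.
The +f correction barely moves this — solving exactly, f² + N·c·f − N·c·H = 0 ⇒ f = (−N·c + √((N·c)² + 4·N·c·H))/2 = (−0.033 + √2917.2)/2 ≈ 26.989 mm, so f ≈ 27.0 mm.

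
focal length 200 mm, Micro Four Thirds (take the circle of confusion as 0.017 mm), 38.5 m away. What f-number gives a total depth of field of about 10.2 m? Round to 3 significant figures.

f/8

Write h = H − f = f²/(N·c). The thin-lens limits are Dn = s·h/(h + (s−f)) and Df = s·h/(h − (s−f)), so DoF = Df − Dn = 2·s·(s−f)·h / (h² − (s−f)²).
That is a quadratic in h: DoF·h² − 2·s·(s−f)·h − DoF·(s−f)² = 0 ⇒ h = (s−f)·(s + √(s² + DoF²)) / DoF = 38300 × (38500 + √(38500² + 10200²)) / 10200 = 38300 × (38500 + 39828.3) / 10200 ≈ 294115 mm.
Then N = f²/(c·h) = 200² / (0.017 × 294115) = 40000 / 5000.0 ≈ 8.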